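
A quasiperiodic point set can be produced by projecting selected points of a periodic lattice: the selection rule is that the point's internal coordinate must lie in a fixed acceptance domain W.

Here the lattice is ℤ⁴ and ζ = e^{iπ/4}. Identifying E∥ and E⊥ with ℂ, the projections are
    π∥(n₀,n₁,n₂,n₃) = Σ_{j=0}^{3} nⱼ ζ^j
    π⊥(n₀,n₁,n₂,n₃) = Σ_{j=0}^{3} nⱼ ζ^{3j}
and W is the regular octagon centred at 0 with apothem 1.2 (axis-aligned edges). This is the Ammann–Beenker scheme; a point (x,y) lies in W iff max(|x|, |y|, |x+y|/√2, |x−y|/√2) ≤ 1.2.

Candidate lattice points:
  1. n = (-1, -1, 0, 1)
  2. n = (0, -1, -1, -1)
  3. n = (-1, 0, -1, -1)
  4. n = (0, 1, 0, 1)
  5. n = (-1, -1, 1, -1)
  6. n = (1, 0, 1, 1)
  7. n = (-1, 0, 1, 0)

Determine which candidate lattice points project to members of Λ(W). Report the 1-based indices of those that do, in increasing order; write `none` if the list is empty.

1, 2

π⊥(n) = n₀ + n₁ζ³ + n₂ζ⁶ + n₃ζ⁹ where ζ = e^{iπ/4}.
candidate 1: n = (-1, -1, 0, 1) → π⊥ ≈ (+0.4142, +0.0000); max(|x|,|y|,|x±y|/√2) = 0.4142 ≤ 1.2 ⇒ ∈ W
candidate 2: n = (0, -1, -1, -1) → π⊥ ≈ (+0.0000, -0.4142); max(|x|,|y|,|x±y|/√2) = 0.4142 ≤ 1.2 ⇒ ∈ W
candidate 3: n = (-1, 0, -1, -1) → π⊥ ≈ (-1.7071, +0.2929); max(|x|,|y|,|x±y|/√2) = 1.7071 > 1.2 ⇒ ∉ W
candidate 4: n = (0, 1, 0, 1) → π⊥ ≈ (+0.0000, +1.4142); max(|x|,|y|,|x±y|/√2) = 1.4142 > 1.2 ⇒ ∉ W
candidate 5: n = (-1, -1, 1, -1) → π⊥ ≈ (-1.0000, -2.4142); max(|x|,|y|,|x±y|/√2) = 2.4142 > 1.2 ⇒ ∉ W
candidate 6: n = (1, 0, 1, 1) → π⊥ ≈ (+1.7071, -0.2929); max(|x|,|y|,|x±y|/√2) = 1.7071 > 1.2 ⇒ ∉ W
candidate 7: n = (-1, 0, 1, 0) → π⊥ ≈ (-1.0000, -1.0000); max(|x|,|y|,|x±y|/√2) = 1.4142 > 1.2 ⇒ ∉ W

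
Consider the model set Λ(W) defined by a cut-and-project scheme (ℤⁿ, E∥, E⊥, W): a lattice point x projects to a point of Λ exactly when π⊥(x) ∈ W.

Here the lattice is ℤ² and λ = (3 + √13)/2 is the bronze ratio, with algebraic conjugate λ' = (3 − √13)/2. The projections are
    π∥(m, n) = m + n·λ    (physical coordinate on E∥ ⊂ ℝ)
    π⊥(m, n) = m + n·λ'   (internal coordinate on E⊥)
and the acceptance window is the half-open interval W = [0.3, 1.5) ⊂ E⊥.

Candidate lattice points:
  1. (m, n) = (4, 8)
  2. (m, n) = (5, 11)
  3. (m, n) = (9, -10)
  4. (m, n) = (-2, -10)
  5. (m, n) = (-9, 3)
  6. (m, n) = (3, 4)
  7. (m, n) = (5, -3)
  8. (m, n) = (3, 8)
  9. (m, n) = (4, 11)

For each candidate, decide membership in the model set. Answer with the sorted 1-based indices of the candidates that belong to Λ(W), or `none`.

4, 8, 9

Numerically λ ≈ 3.3028 and λ' = −1/λ ≈ -0.3028.
candidate 1: (m,n)=(4,8) → π∥ = 4+8·λ ≈ 30.4222, π⊥ = 4+8·λ' ≈ 1.5778 ∉ [0.3, 1.5) ⇒ out
candidate 2: (m,n)=(5,11) → π∥ = 5+11·λ ≈ 41.3305, π⊥ = 5+11·λ' ≈ 1.6695 ∉ [0.3, 1.5) ⇒ out
candidate 3: (m,n)=(9,-10) → π∥ = 9-10·λ ≈ -24.0278, π⊥ = 9-10·λ' ≈ 12.0278 ∉ [0.3, 1.5) ⇒ out
candidate 4: (m,n)=(-2,-10) → π∥ = -2-10·λ ≈ -35.0278, π⊥ = -2-10·λ' ≈ 1.0278 ∈ [0.3, 1.5) ⇒ IN Λ
candidate 5: (m,n)=(-9,3) → π∥ = -9+3·λ ≈ 0.9083, π⊥ = -9+3·λ' ≈ -9.9083 ∉ [0.3, 1.5) ⇒ out
candidate 6: (m,n)=(3,4) → π∥ = 3+4·λ ≈ 16.2111, π⊥ = 3+4·λ' ≈ 1.7889 ∉ [0.3, 1.5) ⇒ out
candidate 7: (m,n)=(5,-3) → π∥ = 5-3·λ ≈ -4.9083, π⊥ = 5-3·λ' ≈ 5.9083 ∉ [0.3, 1.5) ⇒ out
candidate 8: (m,n)=(3,8) → π∥ = 3+8·λ ≈ 29.4222, π⊥ = 3+8·λ' ≈ 0.5778 ∈ [0.3, 1.5) ⇒ IN Λ
candidate 9: (m,n)=(4,11) → π∥ = 4+11·λ ≈ 40.3305, π⊥ = 4+11·λ' ≈ 0.6695 ∈ [0.3, 1.5) ⇒ IN Λ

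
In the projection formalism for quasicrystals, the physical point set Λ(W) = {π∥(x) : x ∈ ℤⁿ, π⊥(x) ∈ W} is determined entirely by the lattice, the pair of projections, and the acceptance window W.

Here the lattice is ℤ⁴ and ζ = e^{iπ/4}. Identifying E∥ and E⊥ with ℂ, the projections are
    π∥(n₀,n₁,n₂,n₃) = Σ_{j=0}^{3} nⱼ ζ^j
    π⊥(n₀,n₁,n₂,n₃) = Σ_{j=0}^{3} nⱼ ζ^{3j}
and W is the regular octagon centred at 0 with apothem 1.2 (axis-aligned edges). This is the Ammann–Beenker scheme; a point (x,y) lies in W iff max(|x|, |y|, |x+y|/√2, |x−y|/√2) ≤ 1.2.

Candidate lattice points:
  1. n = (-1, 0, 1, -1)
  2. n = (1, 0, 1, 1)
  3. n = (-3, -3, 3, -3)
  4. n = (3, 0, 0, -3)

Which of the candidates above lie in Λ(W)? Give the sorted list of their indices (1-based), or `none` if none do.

none

With ζ = e^{iπ/4} the internal vectors are ζ^0,ζ^3,ζ^6,ζ^9.
#1 (-1, 0, 1, -1): internal (-1.70711, -1.70711); octagon support 2.41421 vs apothem 1.2 → ∉ W
#2 (1, 0, 1, 1): internal (1.70711, -0.29289); octagon support 1.70711 vs apothem 1.2 → ∉ W
#3 (-3, -3, 3, -3): internal (-3.00000, -7.24264); octagon support 7.24264 vs apothem 1.2 → ∉ W
#4 (3, 0, 0, -3): internal (0.87868, -2.12132); octagon support 2.12132 vs apothem 1.2 → ∉ W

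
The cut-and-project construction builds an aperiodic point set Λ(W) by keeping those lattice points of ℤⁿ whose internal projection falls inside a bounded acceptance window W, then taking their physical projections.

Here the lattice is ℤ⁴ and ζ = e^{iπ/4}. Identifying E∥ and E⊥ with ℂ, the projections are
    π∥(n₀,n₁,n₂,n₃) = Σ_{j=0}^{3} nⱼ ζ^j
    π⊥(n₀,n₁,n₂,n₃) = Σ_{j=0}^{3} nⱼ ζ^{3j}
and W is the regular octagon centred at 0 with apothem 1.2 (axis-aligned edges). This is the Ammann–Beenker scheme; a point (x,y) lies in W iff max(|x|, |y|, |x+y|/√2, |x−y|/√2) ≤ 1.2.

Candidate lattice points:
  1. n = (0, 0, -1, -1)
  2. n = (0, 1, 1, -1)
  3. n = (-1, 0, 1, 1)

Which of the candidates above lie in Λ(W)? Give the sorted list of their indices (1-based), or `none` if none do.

Internal map: ζ^{3j} for j=0..3 gives (1,0), (−√2/2,√2/2), (0,−1), (√2/2,√2/2).
#1 (0, 0, -1, -1): internal (-0.7071, 0.2929); octagon support 0.7071 vs apothem 1.2 → ∈ W
#2 (0, 1, 1, -1): internal (-1.4142, -1.0000); octagon support 1.7071 vs apothem 1.2 → ∉ W
#3 (-1, 0, 1, 1): internal (-0.2929, -0.2929); octagon support 0.4142 vs apothem 1.2 → ∈ W

1, 3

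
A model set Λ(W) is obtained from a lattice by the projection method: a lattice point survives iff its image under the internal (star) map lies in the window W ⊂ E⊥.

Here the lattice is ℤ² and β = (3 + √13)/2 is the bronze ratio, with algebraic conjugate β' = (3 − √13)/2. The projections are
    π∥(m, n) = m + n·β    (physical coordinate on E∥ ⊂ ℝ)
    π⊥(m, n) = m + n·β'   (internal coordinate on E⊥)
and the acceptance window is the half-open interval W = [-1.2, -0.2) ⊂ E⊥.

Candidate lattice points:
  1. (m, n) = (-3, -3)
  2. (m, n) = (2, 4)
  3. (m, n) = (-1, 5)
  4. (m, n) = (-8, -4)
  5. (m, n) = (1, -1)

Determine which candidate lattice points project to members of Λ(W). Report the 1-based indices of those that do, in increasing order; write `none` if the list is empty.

Numerically β ≈ 3.30278 and β' = −1/β ≈ -0.30278.
candidate 1: (m,n)=(-3,-3) → π∥ = -3-3·β ≈ -12.90833, π⊥ = -3-3·β' ≈ -2.09167 ∉ [-1.2, -0.2) ⇒ out
candidate 2: (m,n)=(2,4) → π∥ = 2+4·β ≈ 15.21110, π⊥ = 2+4·β' ≈ 0.78890 ∉ [-1.2, -0.2) ⇒ out
candidate 3: (m,n)=(-1,5) → π∥ = -1+5·β ≈ 15.51388, π⊥ = -1+5·β' ≈ -2.51388 ∉ [-1.2, -0.2) ⇒ out
candidate 4: (m,n)=(-8,-4) → π∥ = -8-4·β ≈ -21.21110, π⊥ = -8-4·β' ≈ -6.78890 ∉ [-1.2, -0.2) ⇒ out
candidate 5: (m,n)=(1,-1) → π∥ = 1-1·β ≈ -2.30278, π⊥ = 1-1·β' ≈ 1.30278 ∉ [-1.2, -0.2) ⇒ out

none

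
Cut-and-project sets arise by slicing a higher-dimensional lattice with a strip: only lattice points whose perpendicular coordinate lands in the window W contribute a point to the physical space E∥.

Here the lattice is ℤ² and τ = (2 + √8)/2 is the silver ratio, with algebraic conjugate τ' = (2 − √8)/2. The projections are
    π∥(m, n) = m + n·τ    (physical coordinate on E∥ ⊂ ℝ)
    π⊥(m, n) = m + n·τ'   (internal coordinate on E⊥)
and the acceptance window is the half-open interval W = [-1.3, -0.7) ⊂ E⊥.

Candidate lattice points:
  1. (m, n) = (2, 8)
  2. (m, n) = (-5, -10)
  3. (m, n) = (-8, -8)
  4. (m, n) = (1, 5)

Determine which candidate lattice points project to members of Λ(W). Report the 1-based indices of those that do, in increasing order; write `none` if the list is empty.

2, 4

Numerically τ ≈ 2.41421 and τ' = −1/τ ≈ -0.41421.
[1] lift (2,8): star map gives -1.31371; window check -1.3 ≤ -1.31371 < -0.7 is false → out
[2] lift (-5,-10): star map gives -0.85786; window check -1.3 ≤ -0.85786 < -0.7 is true → IN Λ
[3] lift (-8,-8): star map gives -4.68629; window check -1.3 ≤ -4.68629 < -0.7 is false → out
[4] lift (1,5): star map gives -1.07107; window check -1.3 ≤ -1.07107 < -0.7 is true → IN Λ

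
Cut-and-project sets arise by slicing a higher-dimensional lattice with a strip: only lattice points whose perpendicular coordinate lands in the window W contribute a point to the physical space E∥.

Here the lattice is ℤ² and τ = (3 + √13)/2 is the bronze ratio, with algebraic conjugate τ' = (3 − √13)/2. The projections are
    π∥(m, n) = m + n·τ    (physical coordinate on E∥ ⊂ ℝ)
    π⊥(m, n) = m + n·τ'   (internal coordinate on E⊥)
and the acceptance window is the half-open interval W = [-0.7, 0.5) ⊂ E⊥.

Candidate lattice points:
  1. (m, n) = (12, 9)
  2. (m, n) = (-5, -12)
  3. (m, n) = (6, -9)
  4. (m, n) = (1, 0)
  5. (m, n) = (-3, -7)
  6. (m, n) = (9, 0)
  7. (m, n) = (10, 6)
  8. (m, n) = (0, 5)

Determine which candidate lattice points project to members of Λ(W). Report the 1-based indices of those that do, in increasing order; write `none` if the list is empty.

none

τ' = (3−√13)/2 ≈ -0.3028.
[1] lift (12,9): star map gives 9.2750; window check -0.7 ≤ 9.2750 < 0.5 is false → out
[2] lift (-5,-12): star map gives -1.3667; window check -0.7 ≤ -1.3667 < 0.5 is false → out
[3] lift (6,-9): star map gives 8.7250; window check -0.7 ≤ 8.7250 < 0.5 is false → out
[4] lift (1,0): star map gives 1.0000; window check -0.7 ≤ 1.0000 < 0.5 is false → out
[5] lift (-3,-7): star map gives -0.8806; window check -0.7 ≤ -0.8806 < 0.5 is false → out
[6] lift (9,0): star map gives 9.0000; window check -0.7 ≤ 9.0000 < 0.5 is false → out
[7] lift (10,6): star map gives 8.1833; window check -0.7 ≤ 8.1833 < 0.5 is false → out
[8] lift (0,5): star map gives -1.5139; window check -0.7 ≤ -1.5139 < 0.5 is false → out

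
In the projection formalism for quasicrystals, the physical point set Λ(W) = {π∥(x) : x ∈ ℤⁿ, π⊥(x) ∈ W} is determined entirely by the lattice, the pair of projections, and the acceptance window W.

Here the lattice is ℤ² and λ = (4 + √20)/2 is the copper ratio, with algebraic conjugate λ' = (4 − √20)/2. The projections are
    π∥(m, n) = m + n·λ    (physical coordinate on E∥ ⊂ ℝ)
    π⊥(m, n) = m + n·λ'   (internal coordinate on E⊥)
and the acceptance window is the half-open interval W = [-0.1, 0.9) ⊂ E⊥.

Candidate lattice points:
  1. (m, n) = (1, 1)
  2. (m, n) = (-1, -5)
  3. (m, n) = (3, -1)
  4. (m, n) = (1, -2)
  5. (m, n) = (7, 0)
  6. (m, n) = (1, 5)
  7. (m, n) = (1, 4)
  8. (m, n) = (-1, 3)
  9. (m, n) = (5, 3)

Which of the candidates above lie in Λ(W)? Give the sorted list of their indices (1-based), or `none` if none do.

Numerically λ ≈ 4.236068 and λ' = −1/λ ≈ -0.236068.
#1 (1,1): internal coord 1 + (1)·λ' = +0.763932; +0.763932 ∈ [-0.1, 0.9) → IN Λ
#2 (-1,-5): internal coord -1 + (-5)·λ' = +0.180340; +0.180340 ∈ [-0.1, 0.9) → IN Λ
#3 (3,-1): internal coord 3 + (-1)·λ' = +3.236068; +3.236068 ∉ [-0.1, 0.9) → out
#4 (1,-2): internal coord 1 + (-2)·λ' = +1.472136; +1.472136 ∉ [-0.1, 0.9) → out
#5 (7,0): internal coord 7 + (0)·λ' = +7.000000; +7.000000 ∉ [-0.1, 0.9) → out
#6 (1,5): internal coord 1 + (5)·λ' = -0.180340; -0.180340 ∉ [-0.1, 0.9) → out
#7 (1,4): internal coord 1 + (4)·λ' = +0.055728; +0.055728 ∈ [-0.1, 0.9) → IN Λ
#8 (-1,3): internal coord -1 + (3)·λ' = -1.708204; -1.708204 ∉ [-0.1, 0.9) → out
#9 (5,3): internal coord 5 + (3)·λ' = +4.291796; +4.291796 ∉ [-0.1, 0.9) → out

1, 2, 7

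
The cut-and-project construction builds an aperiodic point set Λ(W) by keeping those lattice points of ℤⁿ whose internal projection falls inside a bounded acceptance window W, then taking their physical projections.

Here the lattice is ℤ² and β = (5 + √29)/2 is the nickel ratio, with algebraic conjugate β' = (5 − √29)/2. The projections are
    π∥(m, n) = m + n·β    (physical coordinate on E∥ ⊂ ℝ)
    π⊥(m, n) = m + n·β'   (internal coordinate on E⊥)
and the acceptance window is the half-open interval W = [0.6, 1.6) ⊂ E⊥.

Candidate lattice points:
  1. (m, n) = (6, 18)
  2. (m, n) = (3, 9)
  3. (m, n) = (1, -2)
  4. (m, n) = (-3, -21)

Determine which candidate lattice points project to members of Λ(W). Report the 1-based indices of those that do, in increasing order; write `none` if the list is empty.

Compute β' = (5−√29)/2 = -0.19258, so π⊥(m,n) = m -0.19258·n.
#1 (6,18): internal coord 6 + (18)·β' = +2.53352; +2.53352 ∉ [0.6, 1.6) → out
#2 (3,9): internal coord 3 + (9)·β' = +1.26676; +1.26676 ∈ [0.6, 1.6) → IN Λ
#3 (1,-2): internal coord 1 + (-2)·β' = +1.38516; +1.38516 ∈ [0.6, 1.6) → IN Λ
#4 (-3,-21): internal coord -3 + (-21)·β' = +1.04423; +1.04423 ∈ [0.6, 1.6) → IN Λ

2, 3, 4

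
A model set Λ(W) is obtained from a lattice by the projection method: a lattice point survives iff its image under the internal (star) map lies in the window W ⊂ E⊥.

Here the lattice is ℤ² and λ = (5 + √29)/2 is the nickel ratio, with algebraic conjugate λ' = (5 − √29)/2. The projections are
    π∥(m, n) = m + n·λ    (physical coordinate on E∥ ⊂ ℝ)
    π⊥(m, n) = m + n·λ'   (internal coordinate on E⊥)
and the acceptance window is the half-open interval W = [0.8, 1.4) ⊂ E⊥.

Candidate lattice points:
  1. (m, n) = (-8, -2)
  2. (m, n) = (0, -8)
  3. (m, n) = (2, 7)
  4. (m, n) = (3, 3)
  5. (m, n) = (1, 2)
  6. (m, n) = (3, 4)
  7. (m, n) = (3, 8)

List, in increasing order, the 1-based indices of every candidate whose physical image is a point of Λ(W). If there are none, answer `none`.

λ' = (5−√29)/2 ≈ -0.19258.
#1 (-8,-2): internal coord -8 + (-2)·λ' = -7.61484; -7.61484 ∉ [0.8, 1.4) → out
#2 (0,-8): internal coord 0 + (-8)·λ' = +1.54066; +1.54066 ∉ [0.8, 1.4) → out
#3 (2,7): internal coord 2 + (7)·λ' = +0.65192; +0.65192 ∉ [0.8, 1.4) → out
#4 (3,3): internal coord 3 + (3)·λ' = +2.42225; +2.42225 ∉ [0.8, 1.4) → out
#5 (1,2): internal coord 1 + (2)·λ' = +0.61484; +0.61484 ∉ [0.8, 1.4) → out
#6 (3,4): internal coord 3 + (4)·λ' = +2.22967; +2.22967 ∉ [0.8, 1.4) → out
#7 (3,8): internal coord 3 + (8)·λ' = +1.45934; +1.45934 ∉ [0.8, 1.4) → out

none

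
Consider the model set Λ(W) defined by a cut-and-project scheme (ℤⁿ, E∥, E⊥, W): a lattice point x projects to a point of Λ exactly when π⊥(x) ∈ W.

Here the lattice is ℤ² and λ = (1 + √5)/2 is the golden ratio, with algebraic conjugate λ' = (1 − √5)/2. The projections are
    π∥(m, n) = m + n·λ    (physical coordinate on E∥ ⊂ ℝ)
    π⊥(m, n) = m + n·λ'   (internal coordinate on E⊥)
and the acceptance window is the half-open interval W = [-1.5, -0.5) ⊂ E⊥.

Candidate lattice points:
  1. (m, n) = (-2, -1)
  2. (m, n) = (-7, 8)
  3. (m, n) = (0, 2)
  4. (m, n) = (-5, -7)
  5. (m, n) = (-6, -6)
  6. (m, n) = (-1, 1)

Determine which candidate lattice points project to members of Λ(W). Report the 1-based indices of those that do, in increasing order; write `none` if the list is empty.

λ' = (1−√5)/2 ≈ -0.618034.
[1] lift (-2,-1): star map gives -1.381966; window check -1.5 ≤ -1.381966 < -0.5 is true → IN Λ
[2] lift (-7,8): star map gives -11.944272; window check -1.5 ≤ -11.944272 < -0.5 is false → out
[3] lift (0,2): star map gives -1.236068; window check -1.5 ≤ -1.236068 < -0.5 is true → IN Λ
[4] lift (-5,-7): star map gives -0.673762; window check -1.5 ≤ -0.673762 < -0.5 is true → IN Λ
[5] lift (-6,-6): star map gives -2.291796; window check -1.5 ≤ -2.291796 < -0.5 is false → out
[6] lift (-1,1): star map gives -1.618034; window check -1.5 ≤ -1.618034 < -0.5 is false → out

1, 3, 4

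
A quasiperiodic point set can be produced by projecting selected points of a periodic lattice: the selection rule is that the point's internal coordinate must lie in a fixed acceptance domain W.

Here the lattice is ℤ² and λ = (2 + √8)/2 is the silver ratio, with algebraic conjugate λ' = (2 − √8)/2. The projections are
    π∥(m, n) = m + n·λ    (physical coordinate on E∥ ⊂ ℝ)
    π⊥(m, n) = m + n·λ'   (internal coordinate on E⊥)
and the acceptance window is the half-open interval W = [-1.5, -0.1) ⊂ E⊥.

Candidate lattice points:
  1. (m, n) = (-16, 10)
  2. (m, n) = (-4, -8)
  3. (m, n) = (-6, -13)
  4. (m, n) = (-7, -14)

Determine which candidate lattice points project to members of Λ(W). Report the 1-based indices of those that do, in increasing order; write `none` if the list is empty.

Compute λ' = (2−√8)/2 = -0.414214, so π⊥(m,n) = m -0.414214·n.
#1 (-16,10): internal coord -16 + (10)·λ' = -20.142136; -20.142136 ∉ [-1.5, -0.1) → out
#2 (-4,-8): internal coord -4 + (-8)·λ' = -0.686292; -0.686292 ∈ [-1.5, -0.1) → IN Λ
#3 (-6,-13): internal coord -6 + (-13)·λ' = -0.615224; -0.615224 ∈ [-1.5, -0.1) → IN Λ
#4 (-7,-14): internal coord -7 + (-14)·λ' = -1.201010; -1.201010 ∈ [-1.5, -0.1) → IN Λ

2, 3, 4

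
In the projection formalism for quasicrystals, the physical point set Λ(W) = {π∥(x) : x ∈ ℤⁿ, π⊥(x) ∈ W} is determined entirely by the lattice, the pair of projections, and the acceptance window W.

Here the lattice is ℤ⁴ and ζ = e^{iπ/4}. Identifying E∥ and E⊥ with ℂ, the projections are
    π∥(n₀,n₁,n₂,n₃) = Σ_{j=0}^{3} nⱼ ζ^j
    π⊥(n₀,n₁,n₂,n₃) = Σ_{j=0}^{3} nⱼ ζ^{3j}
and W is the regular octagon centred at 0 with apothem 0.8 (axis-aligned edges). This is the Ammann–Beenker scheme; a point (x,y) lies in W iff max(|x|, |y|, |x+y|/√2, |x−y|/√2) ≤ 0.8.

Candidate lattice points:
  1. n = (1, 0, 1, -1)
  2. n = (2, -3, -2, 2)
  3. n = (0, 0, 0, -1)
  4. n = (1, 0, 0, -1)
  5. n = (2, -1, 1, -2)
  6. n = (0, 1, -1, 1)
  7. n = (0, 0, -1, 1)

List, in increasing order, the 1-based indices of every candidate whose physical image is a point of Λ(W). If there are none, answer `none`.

4

Internal map: ζ^{3j} for j=0..3 gives (1,0), (−√2/2,√2/2), (0,−1), (√2/2,√2/2).
candidate 1: n = (1, 0, 1, -1) → π⊥ ≈ (+0.29289, -1.70711); max(|x|,|y|,|x±y|/√2) = 1.70711 > 0.8 ⇒ ∉ W
candidate 2: n = (2, -3, -2, 2) → π⊥ ≈ (+5.53553, +1.29289); max(|x|,|y|,|x±y|/√2) = 5.53553 > 0.8 ⇒ ∉ W
candidate 3: n = (0, 0, 0, -1) → π⊥ ≈ (-0.70711, -0.70711); max(|x|,|y|,|x±y|/√2) = 1.00000 > 0.8 ⇒ ∉ W
candidate 4: n = (1, 0, 0, -1) → π⊥ ≈ (+0.29289, -0.70711); max(|x|,|y|,|x±y|/√2) = 0.70711 ≤ 0.8 ⇒ ∈ W
candidate 5: n = (2, -1, 1, -2) → π⊥ ≈ (+1.29289, -3.12132); max(|x|,|y|,|x±y|/√2) = 3.12132 > 0.8 ⇒ ∉ W
candidate 6: n = (0, 1, -1, 1) → π⊥ ≈ (+0.00000, +2.41421); max(|x|,|y|,|x±y|/√2) = 2.41421 > 0.8 ⇒ ∉ W
candidate 7: n = (0, 0, -1, 1) → π⊥ ≈ (+0.70711, +1.70711); max(|x|,|y|,|x±y|/√2) = 1.70711 > 0.8 ⇒ ∉ W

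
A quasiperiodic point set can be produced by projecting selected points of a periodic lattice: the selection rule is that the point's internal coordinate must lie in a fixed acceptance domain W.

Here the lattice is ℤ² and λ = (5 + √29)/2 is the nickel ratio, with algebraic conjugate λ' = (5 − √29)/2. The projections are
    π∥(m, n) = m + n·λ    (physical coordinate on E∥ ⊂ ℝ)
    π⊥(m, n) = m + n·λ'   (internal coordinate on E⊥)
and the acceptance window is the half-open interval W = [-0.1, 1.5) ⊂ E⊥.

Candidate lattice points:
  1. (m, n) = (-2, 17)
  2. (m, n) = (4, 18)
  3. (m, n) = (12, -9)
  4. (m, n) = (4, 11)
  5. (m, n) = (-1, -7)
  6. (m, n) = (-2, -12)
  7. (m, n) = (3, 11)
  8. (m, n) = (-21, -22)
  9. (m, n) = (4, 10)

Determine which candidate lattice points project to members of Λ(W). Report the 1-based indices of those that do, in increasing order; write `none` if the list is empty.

Numerically λ ≈ 5.1926 and λ' = −1/λ ≈ -0.1926.
[1] lift (-2,17): star map gives -5.2739; window check -0.1 ≤ -5.2739 < 1.5 is false → out
[2] lift (4,18): star map gives 0.5335; window check -0.1 ≤ 0.5335 < 1.5 is true → IN Λ
[3] lift (12,-9): star map gives 13.7332; window check -0.1 ≤ 13.7332 < 1.5 is false → out
[4] lift (4,11): star map gives 1.8816; window check -0.1 ≤ 1.8816 < 1.5 is false → out
[5] lift (-1,-7): star map gives 0.3481; window check -0.1 ≤ 0.3481 < 1.5 is true → IN Λ
[6] lift (-2,-12): star map gives 0.3110; window check -0.1 ≤ 0.3110 < 1.5 is true → IN Λ
[7] lift (3,11): star map gives 0.8816; window check -0.1 ≤ 0.8816 < 1.5 is true → IN Λ
[8] lift (-21,-22): star map gives -16.7632; window check -0.1 ≤ -16.7632 < 1.5 is false → out
[9] lift (4,10): star map gives 2.0742; window check -0.1 ≤ 2.0742 < 1.5 is false → out

2, 5, 6, 7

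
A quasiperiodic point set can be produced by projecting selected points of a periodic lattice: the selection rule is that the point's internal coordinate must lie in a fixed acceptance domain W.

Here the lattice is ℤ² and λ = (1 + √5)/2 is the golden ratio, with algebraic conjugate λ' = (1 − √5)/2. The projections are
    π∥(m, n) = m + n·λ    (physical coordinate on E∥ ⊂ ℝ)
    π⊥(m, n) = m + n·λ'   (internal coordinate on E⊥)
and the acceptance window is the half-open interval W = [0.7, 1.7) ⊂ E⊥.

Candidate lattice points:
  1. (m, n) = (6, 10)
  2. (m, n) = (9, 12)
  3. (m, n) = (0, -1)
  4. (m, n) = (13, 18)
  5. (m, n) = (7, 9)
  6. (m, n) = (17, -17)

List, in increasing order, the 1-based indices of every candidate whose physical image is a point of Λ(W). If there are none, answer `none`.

λ' = (1−√5)/2 ≈ -0.618034.
#1 (6,10): internal coord 6 + (10)·λ' = -0.180340; -0.180340 ∉ [0.7, 1.7) → out
#2 (9,12): internal coord 9 + (12)·λ' = +1.583592; +1.583592 ∈ [0.7, 1.7) → IN Λ
#3 (0,-1): internal coord 0 + (-1)·λ' = +0.618034; +0.618034 ∉ [0.7, 1.7) → out
#4 (13,18): internal coord 13 + (18)·λ' = +1.875388; +1.875388 ∉ [0.7, 1.7) → out
#5 (7,9): internal coord 7 + (9)·λ' = +1.437694; +1.437694 ∈ [0.7, 1.7) → IN Λ
#6 (17,-17): internal coord 17 + (-17)·λ' = +27.506578; +27.506578 ∉ [0.7, 1.7) → out

2, 5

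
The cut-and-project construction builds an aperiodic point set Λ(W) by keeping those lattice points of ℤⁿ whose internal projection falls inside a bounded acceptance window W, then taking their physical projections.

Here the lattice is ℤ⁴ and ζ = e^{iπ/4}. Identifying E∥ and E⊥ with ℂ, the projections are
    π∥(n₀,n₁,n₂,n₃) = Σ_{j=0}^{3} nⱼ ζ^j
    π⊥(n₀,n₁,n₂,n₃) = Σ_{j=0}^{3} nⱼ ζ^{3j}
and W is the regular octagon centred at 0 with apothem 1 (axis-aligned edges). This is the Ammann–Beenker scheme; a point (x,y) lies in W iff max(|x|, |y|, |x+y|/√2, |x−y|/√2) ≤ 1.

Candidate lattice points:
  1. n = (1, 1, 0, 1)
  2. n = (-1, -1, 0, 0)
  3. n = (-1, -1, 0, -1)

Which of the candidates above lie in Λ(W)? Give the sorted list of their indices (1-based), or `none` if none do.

With ζ = e^{iπ/4} the internal vectors are ζ^0,ζ^3,ζ^6,ζ^9.
#1 (1, 1, 0, 1): internal (1.00000, 1.41421); octagon support 1.70711 vs apothem 1 → ∉ W
#2 (-1, -1, 0, 0): internal (-0.29289, -0.70711); octagon support 0.70711 vs apothem 1 → ∈ W
#3 (-1, -1, 0, -1): internal (-1.00000, -1.41421); octagon support 1.70711 vs apothem 1 → ∉ W

2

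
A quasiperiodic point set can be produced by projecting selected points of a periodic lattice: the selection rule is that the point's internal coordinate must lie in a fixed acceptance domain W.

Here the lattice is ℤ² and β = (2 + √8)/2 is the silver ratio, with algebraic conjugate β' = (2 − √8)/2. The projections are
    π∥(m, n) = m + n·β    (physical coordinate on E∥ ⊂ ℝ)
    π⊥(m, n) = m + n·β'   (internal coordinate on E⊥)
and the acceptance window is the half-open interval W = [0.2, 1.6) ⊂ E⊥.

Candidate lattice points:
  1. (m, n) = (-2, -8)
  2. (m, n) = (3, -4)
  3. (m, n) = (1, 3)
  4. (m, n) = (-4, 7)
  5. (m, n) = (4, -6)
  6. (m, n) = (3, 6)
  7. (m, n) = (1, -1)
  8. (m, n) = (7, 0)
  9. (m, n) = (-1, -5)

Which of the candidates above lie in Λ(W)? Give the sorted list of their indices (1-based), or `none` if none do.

1, 6, 7, 9

Numerically β ≈ 2.41421 and β' = −1/β ≈ -0.41421.
candidate 1: (m,n)=(-2,-8) → π∥ = -2-8·β ≈ -21.31371, π⊥ = -2-8·β' ≈ 1.31371 ∈ [0.2, 1.6) ⇒ IN Λ
candidate 2: (m,n)=(3,-4) → π∥ = 3-4·β ≈ -6.65685, π⊥ = 3-4·β' ≈ 4.65685 ∉ [0.2, 1.6) ⇒ out
candidate 3: (m,n)=(1,3) → π∥ = 1+3·β ≈ 8.24264, π⊥ = 1+3·β' ≈ -0.24264 ∉ [0.2, 1.6) ⇒ out
candidate 4: (m,n)=(-4,7) → π∥ = -4+7·β ≈ 12.89949, π⊥ = -4+7·β' ≈ -6.89949 ∉ [0.2, 1.6) ⇒ out
candidate 5: (m,n)=(4,-6) → π∥ = 4-6·β ≈ -10.48528, π⊥ = 4-6·β' ≈ 6.48528 ∉ [0.2, 1.6) ⇒ out
candidate 6: (m,n)=(3,6) → π∥ = 3+6·β ≈ 17.48528, π⊥ = 3+6·β' ≈ 0.51472 ∈ [0.2, 1.6) ⇒ IN Λ
candidate 7: (m,n)=(1,-1) → π∥ = 1-1·β ≈ -1.41421, π⊥ = 1-1·β' ≈ 1.41421 ∈ [0.2, 1.6) ⇒ IN Λ
candidate 8: (m,n)=(7,0) → π∥ = 7+0·β ≈ 7.00000, π⊥ = 7+0·β' ≈ 7.00000 ∉ [0.2, 1.6) ⇒ out
candidate 9: (m,n)=(-1,-5) → π∥ = -1-5·β ≈ -13.07107, π⊥ = -1-5·β' ≈ 1.07107 ∈ [0.2, 1.6) ⇒ IN Λ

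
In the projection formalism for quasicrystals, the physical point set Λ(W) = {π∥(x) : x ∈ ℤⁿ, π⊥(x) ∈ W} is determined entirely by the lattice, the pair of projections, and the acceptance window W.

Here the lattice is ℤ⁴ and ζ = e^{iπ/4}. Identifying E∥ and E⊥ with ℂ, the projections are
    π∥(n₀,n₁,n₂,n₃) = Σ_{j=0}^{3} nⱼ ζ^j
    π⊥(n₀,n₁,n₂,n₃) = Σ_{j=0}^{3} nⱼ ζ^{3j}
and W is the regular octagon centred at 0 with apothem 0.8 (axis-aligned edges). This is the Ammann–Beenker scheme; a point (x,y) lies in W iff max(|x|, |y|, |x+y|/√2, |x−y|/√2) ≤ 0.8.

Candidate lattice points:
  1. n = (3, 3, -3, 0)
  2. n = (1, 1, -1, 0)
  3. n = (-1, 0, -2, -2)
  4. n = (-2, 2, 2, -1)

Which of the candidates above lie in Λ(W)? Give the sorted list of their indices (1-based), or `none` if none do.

π⊥(n) = n₀ + n₁ζ³ + n₂ζ⁶ + n₃ζ⁹ where ζ = e^{iπ/4}.
#1 (3, 3, -3, 0): internal (0.8787, 5.1213); octagon support 5.1213 vs apothem 0.8 → ∉ W
#2 (1, 1, -1, 0): internal (0.2929, 1.7071); octagon support 1.7071 vs apothem 0.8 → ∉ W
#3 (-1, 0, -2, -2): internal (-2.4142, 0.5858); octagon support 2.4142 vs apothem 0.8 → ∉ W
#4 (-2, 2, 2, -1): internal (-4.1213, -1.2929); octagon support 4.1213 vs apothem 0.8 → ∉ W

none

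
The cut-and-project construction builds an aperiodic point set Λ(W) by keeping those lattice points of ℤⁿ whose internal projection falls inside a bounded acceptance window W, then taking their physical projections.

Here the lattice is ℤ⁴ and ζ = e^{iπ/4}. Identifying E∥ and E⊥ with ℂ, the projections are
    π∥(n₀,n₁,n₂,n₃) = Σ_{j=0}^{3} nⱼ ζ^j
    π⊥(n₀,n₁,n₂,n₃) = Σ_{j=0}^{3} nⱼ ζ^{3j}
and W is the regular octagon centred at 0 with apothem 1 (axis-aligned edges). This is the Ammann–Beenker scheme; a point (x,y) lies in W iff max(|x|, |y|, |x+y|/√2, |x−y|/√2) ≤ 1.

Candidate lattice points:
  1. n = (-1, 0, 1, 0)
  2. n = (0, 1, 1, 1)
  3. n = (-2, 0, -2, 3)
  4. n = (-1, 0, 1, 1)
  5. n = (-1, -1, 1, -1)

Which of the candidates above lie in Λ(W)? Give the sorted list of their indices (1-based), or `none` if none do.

2, 4

Internal map: ζ^{3j} for j=0..3 gives (1,0), (−√2/2,√2/2), (0,−1), (√2/2,√2/2).
candidate 1: n = (-1, 0, 1, 0) → π⊥ ≈ (-1.0000, -1.0000); max(|x|,|y|,|x±y|/√2) = 1.4142 > 1 ⇒ ∉ W
candidate 2: n = (0, 1, 1, 1) → π⊥ ≈ (+0.0000, +0.4142); max(|x|,|y|,|x±y|/√2) = 0.4142 ≤ 1 ⇒ ∈ W
candidate 3: n = (-2, 0, -2, 3) → π⊥ ≈ (+0.1213, +4.1213); max(|x|,|y|,|x±y|/√2) = 4.1213 > 1 ⇒ ∉ W
candidate 4: n = (-1, 0, 1, 1) → π⊥ ≈ (-0.2929, -0.2929); max(|x|,|y|,|x±y|/√2) = 0.4142 ≤ 1 ⇒ ∈ W
candidate 5: n = (-1, -1, 1, -1) → π⊥ ≈ (-1.0000, -2.4142); max(|x|,|y|,|x±y|/√2) = 2.4142 > 1 ⇒ ∉ W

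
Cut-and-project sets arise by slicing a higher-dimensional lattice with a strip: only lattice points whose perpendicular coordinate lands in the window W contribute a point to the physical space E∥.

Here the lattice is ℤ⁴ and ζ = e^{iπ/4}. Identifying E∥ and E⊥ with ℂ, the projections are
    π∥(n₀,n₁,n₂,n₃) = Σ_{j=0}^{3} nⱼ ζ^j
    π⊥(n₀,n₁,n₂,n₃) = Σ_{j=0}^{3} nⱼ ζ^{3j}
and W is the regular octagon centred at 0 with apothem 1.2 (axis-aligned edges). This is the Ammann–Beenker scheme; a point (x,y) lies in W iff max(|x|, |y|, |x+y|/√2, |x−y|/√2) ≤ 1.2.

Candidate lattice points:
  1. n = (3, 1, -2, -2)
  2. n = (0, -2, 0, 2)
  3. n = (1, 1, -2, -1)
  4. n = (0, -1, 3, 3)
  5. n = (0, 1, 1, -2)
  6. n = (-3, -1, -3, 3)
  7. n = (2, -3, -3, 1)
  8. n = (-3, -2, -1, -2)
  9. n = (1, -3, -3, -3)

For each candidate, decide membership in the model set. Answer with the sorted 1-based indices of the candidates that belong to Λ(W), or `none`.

π⊥(n) = n₀ + n₁ζ³ + n₂ζ⁶ + n₃ζ⁹ where ζ = e^{iπ/4}.
#1 (3, 1, -2, -2): internal (0.8787, 1.2929); octagon support 1.5355 vs apothem 1.2 → ∉ W
#2 (0, -2, 0, 2): internal (2.8284, 0.0000); octagon support 2.8284 vs apothem 1.2 → ∉ W
#3 (1, 1, -2, -1): internal (-0.4142, 2.0000); octagon support 2.0000 vs apothem 1.2 → ∉ W
#4 (0, -1, 3, 3): internal (2.8284, -1.5858); octagon support 3.1213 vs apothem 1.2 → ∉ W
#5 (0, 1, 1, -2): internal (-2.1213, -1.7071); octagon support 2.7071 vs apothem 1.2 → ∉ W
#6 (-3, -1, -3, 3): internal (-0.1716, 4.4142); octagon support 4.4142 vs apothem 1.2 → ∉ W
#7 (2, -3, -3, 1): internal (4.8284, 1.5858); octagon support 4.8284 vs apothem 1.2 → ∉ W
#8 (-3, -2, -1, -2): internal (-3.0000, -1.8284); octagon support 3.4142 vs apothem 1.2 → ∉ W
#9 (1, -3, -3, -3): internal (1.0000, -1.2426); octagon support 1.5858 vs apothem 1.2 → ∉ W

none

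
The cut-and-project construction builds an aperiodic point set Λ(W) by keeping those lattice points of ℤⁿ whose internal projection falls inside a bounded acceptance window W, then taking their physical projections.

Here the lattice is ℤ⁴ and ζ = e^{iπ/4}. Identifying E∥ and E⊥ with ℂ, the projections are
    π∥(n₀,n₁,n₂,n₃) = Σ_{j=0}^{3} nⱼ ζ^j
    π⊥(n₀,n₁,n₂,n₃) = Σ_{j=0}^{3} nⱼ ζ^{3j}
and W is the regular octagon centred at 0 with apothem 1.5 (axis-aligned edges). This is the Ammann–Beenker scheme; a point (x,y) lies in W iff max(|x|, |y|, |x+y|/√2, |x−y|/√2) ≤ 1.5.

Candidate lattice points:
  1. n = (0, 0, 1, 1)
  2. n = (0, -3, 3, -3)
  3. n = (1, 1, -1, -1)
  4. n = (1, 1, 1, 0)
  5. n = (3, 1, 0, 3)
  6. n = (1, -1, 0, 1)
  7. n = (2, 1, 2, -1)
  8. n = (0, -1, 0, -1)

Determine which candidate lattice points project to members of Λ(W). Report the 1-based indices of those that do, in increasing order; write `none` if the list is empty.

1, 3, 4, 8

With ζ = e^{iπ/4} the internal vectors are ζ^0,ζ^3,ζ^6,ζ^9.
candidate 1: n = (0, 0, 1, 1) → π⊥ ≈ (+0.7071, -0.2929); max(|x|,|y|,|x±y|/√2) = 0.7071 ≤ 1.5 ⇒ ∈ W
candidate 2: n = (0, -3, 3, -3) → π⊥ ≈ (+0.0000, -7.2426); max(|x|,|y|,|x±y|/√2) = 7.2426 > 1.5 ⇒ ∉ W
candidate 3: n = (1, 1, -1, -1) → π⊥ ≈ (-0.4142, +1.0000); max(|x|,|y|,|x±y|/√2) = 1.0000 ≤ 1.5 ⇒ ∈ W
candidate 4: n = (1, 1, 1, 0) → π⊥ ≈ (+0.2929, -0.2929); max(|x|,|y|,|x±y|/√2) = 0.4142 ≤ 1.5 ⇒ ∈ W
candidate 5: n = (3, 1, 0, 3) → π⊥ ≈ (+4.4142, +2.8284); max(|x|,|y|,|x±y|/√2) = 5.1213 > 1.5 ⇒ ∉ W
candidate 6: n = (1, -1, 0, 1) → π⊥ ≈ (+2.4142, +0.0000); max(|x|,|y|,|x±y|/√2) = 2.4142 > 1.5 ⇒ ∉ W
candidate 7: n = (2, 1, 2, -1) → π⊥ ≈ (+0.5858, -2.0000); max(|x|,|y|,|x±y|/√2) = 2.0000 > 1.5 ⇒ ∉ W
candidate 8: n = (0, -1, 0, -1) → π⊥ ≈ (+0.0000, -1.4142); max(|x|,|y|,|x±y|/√2) = 1.4142 ≤ 1.5 ⇒ ∈ W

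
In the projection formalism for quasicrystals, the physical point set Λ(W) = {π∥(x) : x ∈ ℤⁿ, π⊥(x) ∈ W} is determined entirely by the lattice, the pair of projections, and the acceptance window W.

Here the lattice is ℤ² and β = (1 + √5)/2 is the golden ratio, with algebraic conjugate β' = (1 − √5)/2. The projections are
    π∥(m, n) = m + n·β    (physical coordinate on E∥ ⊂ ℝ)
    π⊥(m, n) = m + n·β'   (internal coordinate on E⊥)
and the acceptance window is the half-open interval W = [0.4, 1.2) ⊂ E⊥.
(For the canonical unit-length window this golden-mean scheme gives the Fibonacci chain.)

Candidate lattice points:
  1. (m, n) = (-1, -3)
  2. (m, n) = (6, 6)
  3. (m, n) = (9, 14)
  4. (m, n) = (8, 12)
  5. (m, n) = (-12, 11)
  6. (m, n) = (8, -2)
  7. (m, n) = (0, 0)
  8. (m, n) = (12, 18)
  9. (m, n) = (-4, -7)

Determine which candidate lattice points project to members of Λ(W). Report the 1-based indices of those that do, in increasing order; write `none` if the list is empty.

β' = (1−√5)/2 ≈ -0.6180.
#1 (-1,-3): internal coord -1 + (-3)·β' = +0.8541; +0.8541 ∈ [0.4, 1.2) → IN Λ
#2 (6,6): internal coord 6 + (6)·β' = +2.2918; +2.2918 ∉ [0.4, 1.2) → out
#3 (9,14): internal coord 9 + (14)·β' = +0.3475; +0.3475 ∉ [0.4, 1.2) → out
#4 (8,12): internal coord 8 + (12)·β' = +0.5836; +0.5836 ∈ [0.4, 1.2) → IN Λ
#5 (-12,11): internal coord -12 + (11)·β' = -18.7984; -18.7984 ∉ [0.4, 1.2) → out
#6 (8,-2): internal coord 8 + (-2)·β' = +9.2361; +9.2361 ∉ [0.4, 1.2) → out
#7 (0,0): internal coord 0 + (0)·β' = +0.0000; +0.0000 ∉ [0.4, 1.2) → out
#8 (12,18): internal coord 12 + (18)·β' = +0.8754; +0.8754 ∈ [0.4, 1.2) → IN Λ
#9 (-4,-7): internal coord -4 + (-7)·β' = +0.3262; +0.3262 ∉ [0.4, 1.2) → out

1, 4, 8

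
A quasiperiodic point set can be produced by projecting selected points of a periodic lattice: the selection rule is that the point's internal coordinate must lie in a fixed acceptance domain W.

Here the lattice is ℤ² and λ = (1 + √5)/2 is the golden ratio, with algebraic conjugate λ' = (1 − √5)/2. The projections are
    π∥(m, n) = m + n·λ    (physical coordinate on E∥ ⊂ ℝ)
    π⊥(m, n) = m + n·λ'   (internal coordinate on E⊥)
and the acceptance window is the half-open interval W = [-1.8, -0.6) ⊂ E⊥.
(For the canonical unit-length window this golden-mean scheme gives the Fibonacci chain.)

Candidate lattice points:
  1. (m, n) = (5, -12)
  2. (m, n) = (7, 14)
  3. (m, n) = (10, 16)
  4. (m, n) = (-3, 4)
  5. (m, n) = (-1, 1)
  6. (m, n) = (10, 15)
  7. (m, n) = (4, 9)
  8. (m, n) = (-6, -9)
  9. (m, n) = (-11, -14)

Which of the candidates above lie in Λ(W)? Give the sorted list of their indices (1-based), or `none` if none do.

2, 5, 7

Compute λ' = (1−√5)/2 = -0.618034, so π⊥(m,n) = m -0.618034·n.
[1] lift (5,-12): star map gives 12.416408; window check -1.8 ≤ 12.416408 < -0.6 is false → out
[2] lift (7,14): star map gives -1.652476; window check -1.8 ≤ -1.652476 < -0.6 is true → IN Λ
[3] lift (10,16): star map gives 0.111456; window check -1.8 ≤ 0.111456 < -0.6 is false → out
[4] lift (-3,4): star map gives -5.472136; window check -1.8 ≤ -5.472136 < -0.6 is false → out
[5] lift (-1,1): star map gives -1.618034; window check -1.8 ≤ -1.618034 < -0.6 is true → IN Λ
[6] lift (10,15): star map gives 0.729490; window check -1.8 ≤ 0.729490 < -0.6 is false → out
[7] lift (4,9): star map gives -1.562306; window check -1.8 ≤ -1.562306 < -0.6 is true → IN Λ
[8] lift (-6,-9): star map gives -0.437694; window check -1.8 ≤ -0.437694 < -0.6 is false → out
[9] lift (-11,-14): star map gives -2.347524; window check -1.8 ≤ -2.347524 < -0.6 is false → out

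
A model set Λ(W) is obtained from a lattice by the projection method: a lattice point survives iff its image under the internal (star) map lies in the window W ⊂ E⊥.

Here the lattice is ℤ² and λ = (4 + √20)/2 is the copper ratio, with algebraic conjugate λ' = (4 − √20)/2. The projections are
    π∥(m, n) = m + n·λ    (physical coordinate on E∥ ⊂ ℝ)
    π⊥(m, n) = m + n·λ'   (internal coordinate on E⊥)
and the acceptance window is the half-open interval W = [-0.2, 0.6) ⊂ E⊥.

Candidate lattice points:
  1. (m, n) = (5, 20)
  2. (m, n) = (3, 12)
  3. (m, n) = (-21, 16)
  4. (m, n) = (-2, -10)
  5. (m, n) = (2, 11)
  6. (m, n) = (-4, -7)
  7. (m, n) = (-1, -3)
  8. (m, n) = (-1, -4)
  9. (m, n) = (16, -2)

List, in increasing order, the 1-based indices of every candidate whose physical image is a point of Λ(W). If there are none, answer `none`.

1, 2, 4, 8

Numerically λ ≈ 4.2361 and λ' = −1/λ ≈ -0.2361.
#1 (5,20): internal coord 5 + (20)·λ' = +0.2786; +0.2786 ∈ [-0.2, 0.6) → IN Λ
#2 (3,12): internal coord 3 + (12)·λ' = +0.1672; +0.1672 ∈ [-0.2, 0.6) → IN Λ
#3 (-21,16): internal coord -21 + (16)·λ' = -24.7771; -24.7771 ∉ [-0.2, 0.6) → out
#4 (-2,-10): internal coord -2 + (-10)·λ' = +0.3607; +0.3607 ∈ [-0.2, 0.6) → IN Λ
#5 (2,11): internal coord 2 + (11)·λ' = -0.5967; -0.5967 ∉ [-0.2, 0.6) → out
#6 (-4,-7): internal coord -4 + (-7)·λ' = -2.3475; -2.3475 ∉ [-0.2, 0.6) → out
#7 (-1,-3): internal coord -1 + (-3)·λ' = -0.2918; -0.2918 ∉ [-0.2, 0.6) → out
#8 (-1,-4): internal coord -1 + (-4)·λ' = -0.0557; -0.0557 ∈ [-0.2, 0.6) → IN Λ
#9 (16,-2): internal coord 16 + (-2)·λ' = +16.4721; +16.4721 ∉ [-0.2, 0.6) → out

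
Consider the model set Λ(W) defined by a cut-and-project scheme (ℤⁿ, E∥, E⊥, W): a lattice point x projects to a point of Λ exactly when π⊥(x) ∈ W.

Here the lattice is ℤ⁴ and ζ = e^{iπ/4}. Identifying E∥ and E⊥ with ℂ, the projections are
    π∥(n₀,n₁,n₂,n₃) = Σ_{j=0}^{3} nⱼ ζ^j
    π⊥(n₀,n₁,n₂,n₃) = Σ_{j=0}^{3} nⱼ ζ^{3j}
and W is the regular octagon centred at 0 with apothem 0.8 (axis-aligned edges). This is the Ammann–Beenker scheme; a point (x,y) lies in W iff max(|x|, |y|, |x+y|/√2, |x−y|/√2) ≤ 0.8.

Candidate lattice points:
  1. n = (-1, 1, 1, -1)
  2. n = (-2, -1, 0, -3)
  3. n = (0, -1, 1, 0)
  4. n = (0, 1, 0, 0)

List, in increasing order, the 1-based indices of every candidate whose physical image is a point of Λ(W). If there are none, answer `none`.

none

Internal map: ζ^{3j} for j=0..3 gives (1,0), (−√2/2,√2/2), (0,−1), (√2/2,√2/2).
candidate 1: n = (-1, 1, 1, -1) → π⊥ ≈ (-2.41421, -1.00000); max(|x|,|y|,|x±y|/√2) = 2.41421 > 0.8 ⇒ ∉ W
candidate 2: n = (-2, -1, 0, -3) → π⊥ ≈ (-3.41421, -2.82843); max(|x|,|y|,|x±y|/√2) = 4.41421 > 0.8 ⇒ ∉ W
candidate 3: n = (0, -1, 1, 0) → π⊥ ≈ (+0.70711, -1.70711); max(|x|,|y|,|x±y|/√2) = 1.70711 > 0.8 ⇒ ∉ W
candidate 4: n = (0, 1, 0, 0) → π⊥ ≈ (-0.70711, +0.70711); max(|x|,|y|,|x±y|/√2) = 1.00000 > 0.8 ⇒ ∉ W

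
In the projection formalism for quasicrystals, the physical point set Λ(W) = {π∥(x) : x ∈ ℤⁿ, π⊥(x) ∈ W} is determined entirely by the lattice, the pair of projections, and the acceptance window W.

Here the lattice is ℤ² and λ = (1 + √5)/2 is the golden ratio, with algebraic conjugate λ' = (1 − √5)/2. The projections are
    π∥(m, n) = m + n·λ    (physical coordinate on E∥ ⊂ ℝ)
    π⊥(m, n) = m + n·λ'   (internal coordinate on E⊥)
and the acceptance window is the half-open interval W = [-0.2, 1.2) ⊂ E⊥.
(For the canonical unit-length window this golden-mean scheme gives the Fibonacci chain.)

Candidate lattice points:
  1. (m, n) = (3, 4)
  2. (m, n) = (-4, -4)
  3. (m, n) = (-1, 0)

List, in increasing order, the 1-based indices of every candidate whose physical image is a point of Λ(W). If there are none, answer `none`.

1

Compute λ' = (1−√5)/2 = -0.6180, so π⊥(m,n) = m -0.6180·n.
#1 (3,4): internal coord 3 + (4)·λ' = +0.5279; +0.5279 ∈ [-0.2, 1.2) → IN Λ
#2 (-4,-4): internal coord -4 + (-4)·λ' = -1.5279; -1.5279 ∉ [-0.2, 1.2) → out
#3 (-1,0): internal coord -1 + (0)·λ' = -1.0000; -1.0000 ∉ [-0.2, 1.2) → out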